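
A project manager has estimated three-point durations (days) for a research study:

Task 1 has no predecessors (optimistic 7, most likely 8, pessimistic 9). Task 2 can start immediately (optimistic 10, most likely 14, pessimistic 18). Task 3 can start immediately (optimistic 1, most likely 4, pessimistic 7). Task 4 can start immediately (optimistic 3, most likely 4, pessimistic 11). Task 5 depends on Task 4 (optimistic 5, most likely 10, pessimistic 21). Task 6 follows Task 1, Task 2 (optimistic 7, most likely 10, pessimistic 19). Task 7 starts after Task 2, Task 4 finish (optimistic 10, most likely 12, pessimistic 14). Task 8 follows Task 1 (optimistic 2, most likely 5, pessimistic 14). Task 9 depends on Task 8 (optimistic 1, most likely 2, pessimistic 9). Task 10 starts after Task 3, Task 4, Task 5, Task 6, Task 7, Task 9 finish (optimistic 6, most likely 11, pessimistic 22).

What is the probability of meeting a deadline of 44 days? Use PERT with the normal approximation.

te_Task 1 = (7 + 4·8 + 9)/6 = 48/6 = 8; σ²_Task 1 = ((9−7)/6)² = 0.111
te_Task 2 = (10 + 4·14 + 18)/6 = 84/6 = 14; σ²_Task 2 = ((18−10)/6)² = 1.778
te_Task 3 = (1 + 4·4 + 7)/6 = 24/6 = 4; σ²_Task 3 = ((7−1)/6)² = 1.000
te_Task 4 = (3 + 4·4 + 11)/6 = 30/6 = 5; σ²_Task 4 = ((11−3)/6)² = 1.778
te_Task 5 = (5 + 4·10 + 21)/6 = 66/6 = 11; σ²_Task 5 = ((21−5)/6)² = 7.111
te_Task 6 = (7 + 4·10 + 19)/6 = 66/6 = 11; σ²_Task 6 = ((19−7)/6)² = 4.000
te_Task 7 = (10 + 4·12 + 14)/6 = 72/6 = 12; σ²_Task 7 = ((14−10)/6)² = 0.444
te_Task 8 = (2 + 4·5 + 14)/6 = 36/6 = 6; σ²_Task 8 = ((14−2)/6)² = 4.000
te_Task 9 = (1 + 4·2 + 9)/6 = 18/6 = 3; σ²_Task 9 = ((9−1)/6)² = 1.778
te_Task 10 = (6 + 4·11 + 22)/6 = 72/6 = 12; σ²_Task 10 = ((22−6)/6)² = 7.111

Forward pass:
ES_Task 1 = 0; EF_Task 1 = 8
ES_Task 2 = 0; EF_Task 2 = 14
ES_Task 3 = 0; EF_Task 3 = 4
ES_Task 4 = 0; EF_Task 4 = 5
ES_Task 5 = 5; EF_Task 5 = 5+11 = 16
ES_Task 6 = max(EF_Task 1=8, EF_Task 2=14) = 14; EF_Task 6 = 14+11 = 25
ES_Task 7 = max(EF_Task 2=14, EF_Task 4=5) = 14; EF_Task 7 = 14+12 = 26
ES_Task 8 = 8; EF_Task 8 = 8+6 = 14
ES_Task 9 = 14; EF_Task 9 = 14+3 = 17
ES_Task 10 = max(EF_Task 3=4, EF_Task 4=5, EF_Task 5=16, EF_Task 6=25, EF_Task 7=26, EF_Task 9=17) = 26; EF_Task 10 = 26+12 = 38
Expected project duration μ = 38 days. Critical path: Task 2 → Task 7 → Task 10.

Variance along critical path = 1.778 + 0.444 + 7.111 = 9.333; σ = √9.333 = 3.055 days.
Z = (44 − 38) / 3.055 = 1.964
P(T ≤ 44) = Φ(1.964) ≈ 0.975

0.975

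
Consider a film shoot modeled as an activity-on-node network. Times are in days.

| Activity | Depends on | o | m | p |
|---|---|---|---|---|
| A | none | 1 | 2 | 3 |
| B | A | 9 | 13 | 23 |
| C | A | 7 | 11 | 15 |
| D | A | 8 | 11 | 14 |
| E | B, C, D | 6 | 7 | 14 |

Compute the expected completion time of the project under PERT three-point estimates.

24 days

te_A = (1 + 4·2 + 3)/6 = 12/6 = 2
te_B = (9 + 4·13 + 23)/6 = 84/6 = 14
te_C = (7 + 4·11 + 15)/6 = 66/6 = 11
te_D = (8 + 4·11 + 14)/6 = 66/6 = 11
te_E = (6 + 4·7 + 14)/6 = 48/6 = 8

Forward pass:
ES_A = 0; EF_A = 2
ES_B = 2; EF_B = 2+14 = 16
ES_C = 2; EF_C = 2+11 = 13
ES_D = 2; EF_D = 2+11 = 13
ES_E = max(EF_B=16, EF_C=13, EF_D=13) = 16; EF_E = 16+8 = 24
Expected project duration μ = 24 days. Critical path: A → B → E.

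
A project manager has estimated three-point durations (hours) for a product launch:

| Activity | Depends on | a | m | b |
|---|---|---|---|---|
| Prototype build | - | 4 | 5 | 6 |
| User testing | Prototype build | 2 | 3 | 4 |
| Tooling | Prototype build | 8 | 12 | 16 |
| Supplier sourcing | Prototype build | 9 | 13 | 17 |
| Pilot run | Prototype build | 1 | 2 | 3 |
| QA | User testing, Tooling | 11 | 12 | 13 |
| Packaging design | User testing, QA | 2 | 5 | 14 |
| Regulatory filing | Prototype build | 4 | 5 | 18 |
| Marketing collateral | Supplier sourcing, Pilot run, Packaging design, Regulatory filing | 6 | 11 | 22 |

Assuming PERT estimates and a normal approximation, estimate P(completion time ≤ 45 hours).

0.290

te_Prototype build = (4 + 4·5 + 6)/6 = 30/6 = 5; σ²_Prototype build = ((6−4)/6)² = 0.111
te_User testing = (2 + 4·3 + 4)/6 = 18/6 = 3; σ²_User testing = ((4−2)/6)² = 0.111
te_Tooling = (8 + 4·12 + 16)/6 = 72/6 = 12; σ²_Tooling = ((16−8)/6)² = 1.778
te_Supplier sourcing = (9 + 4·13 + 17)/6 = 78/6 = 13; σ²_Supplier sourcing = ((17−9)/6)² = 1.778
te_Pilot run = (1 + 4·2 + 3)/6 = 12/6 = 2; σ²_Pilot run = ((3−1)/6)² = 0.111
te_QA = (11 + 4·12 + 13)/6 = 72/6 = 12; σ²_QA = ((13−11)/6)² = 0.111
te_Packaging design = (2 + 4·5 + 14)/6 = 36/6 = 6; σ²_Packaging design = ((14−2)/6)² = 4.000
te_Regulatory filing = (4 + 4·5 + 18)/6 = 42/6 = 7; σ²_Regulatory filing = ((18−4)/6)² = 5.444
te_Marketing collateral = (6 + 4·11 + 22)/6 = 72/6 = 12; σ²_Marketing collateral = ((22−6)/6)² = 7.111

Forward pass:
ES_Prototype build = 0; EF_Prototype build = 5
ES_User testing = 5; EF_User testing = 5+3 = 8
ES_Tooling = 5; EF_Tooling = 5+12 = 17
ES_Supplier sourcing = 5; EF_Supplier sourcing = 5+13 = 18
ES_Pilot run = 5; EF_Pilot run = 5+2 = 7
ES_QA = max(EF_User testing=8, EF_Tooling=17) = 17; EF_QA = 17+12 = 29
ES_Packaging design = max(EF_User testing=8, EF_QA=29) = 29; EF_Packaging design = 29+6 = 35
ES_Regulatory filing = 5; EF_Regulatory filing = 5+7 = 12
ES_Marketing collateral = max(EF_Supplier sourcing=18, EF_Pilot run=7, EF_Packaging design=35, EF_Regulatory filing=12) = 35; EF_Marketing collateral = 35+12 = 47
Expected project duration μ = 47 hours. Critical path: Prototype build → Tooling → QA → Packaging design → Marketing collateral.

Variance along critical path = 0.111 + 1.778 + 0.111 + 4.000 + 7.111 = 13.111; σ = √13.111 = 3.621 hours.
Z = (45 − 47) / 3.621 = -0.552
P(T ≤ 45) = Φ(-0.552) ≈ 0.290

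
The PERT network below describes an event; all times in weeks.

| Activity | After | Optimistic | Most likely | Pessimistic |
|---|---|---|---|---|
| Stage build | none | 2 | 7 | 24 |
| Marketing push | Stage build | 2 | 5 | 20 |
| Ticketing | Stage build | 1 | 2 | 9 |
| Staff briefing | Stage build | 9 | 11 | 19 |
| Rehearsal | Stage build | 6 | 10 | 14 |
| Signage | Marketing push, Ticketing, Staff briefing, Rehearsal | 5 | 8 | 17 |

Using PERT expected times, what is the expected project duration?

te_Stage build = (2 + 4·7 + 24)/6 = 54/6 = 9
te_Marketing push = (2 + 4·5 + 20)/6 = 42/6 = 7
te_Ticketing = (1 + 4·2 + 9)/6 = 18/6 = 3
te_Staff briefing = (9 + 4·11 + 19)/6 = 72/6 = 12
te_Rehearsal = (6 + 4·10 + 14)/6 = 60/6 = 10
te_Signage = (5 + 4·8 + 17)/6 = 54/6 = 9

Forward pass:
ES_Stage build = 0; EF_Stage build = 9
ES_Marketing push = 9; EF_Marketing push = 9+7 = 16
ES_Ticketing = 9; EF_Ticketing = 9+3 = 12
ES_Staff briefing = 9; EF_Staff briefing = 9+12 = 21
ES_Rehearsal = 9; EF_Rehearsal = 9+10 = 19
ES_Signage = max(EF_Marketing push=16, EF_Ticketing=12, EF_Staff briefing=21, EF_Rehearsal=19) = 21; EF_Signage = 21+9 = 30
Expected project duration μ = 30 weeks. Critical path: Stage build → Staff briefing → Signage.

30 weeks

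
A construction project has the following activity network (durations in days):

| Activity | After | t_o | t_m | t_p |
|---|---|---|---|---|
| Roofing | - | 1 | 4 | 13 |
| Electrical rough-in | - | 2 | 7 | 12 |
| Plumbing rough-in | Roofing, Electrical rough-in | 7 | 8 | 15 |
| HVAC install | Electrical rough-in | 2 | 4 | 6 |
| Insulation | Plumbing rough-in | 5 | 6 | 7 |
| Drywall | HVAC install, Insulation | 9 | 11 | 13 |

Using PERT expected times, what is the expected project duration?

te_Roofing = (1 + 4·4 + 13)/6 = 30/6 = 5
te_Electrical rough-in = (2 + 4·7 + 12)/6 = 42/6 = 7
te_Plumbing rough-in = (7 + 4·8 + 15)/6 = 54/6 = 9
te_HVAC install = (2 + 4·4 + 6)/6 = 24/6 = 4
te_Insulation = (5 + 4·6 + 7)/6 = 36/6 = 6
te_Drywall = (9 + 4·11 + 13)/6 = 66/6 = 11

Forward pass:
ES_Roofing = 0; EF_Roofing = 5
ES_Electrical rough-in = 0; EF_Electrical rough-in = 7
ES_Plumbing rough-in = max(EF_Roofing=5, EF_Electrical rough-in=7) = 7; EF_Plumbing rough-in = 7+9 = 16
ES_HVAC install = 7; EF_HVAC install = 7+4 = 11
ES_Insulation = 16; EF_Insulation = 16+6 = 22
ES_Drywall = max(EF_HVAC install=11, EF_Insulation=22) = 22; EF_Drywall = 22+11 = 33
Expected project duration μ = 33 days. Critical path: Electrical rough-in → Plumbing rough-in → Insulation → Drywall.

33 days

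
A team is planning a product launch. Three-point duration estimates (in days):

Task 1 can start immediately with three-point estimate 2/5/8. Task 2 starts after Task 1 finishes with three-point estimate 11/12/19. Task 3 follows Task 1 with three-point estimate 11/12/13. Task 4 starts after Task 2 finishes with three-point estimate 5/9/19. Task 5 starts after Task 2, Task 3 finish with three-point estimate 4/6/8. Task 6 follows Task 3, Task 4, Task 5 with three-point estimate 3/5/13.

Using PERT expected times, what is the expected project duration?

te_Task 1 = (2 + 4·5 + 8)/6 = 30/6 = 5
te_Task 2 = (11 + 4·12 + 19)/6 = 78/6 = 13
te_Task 3 = (11 + 4·12 + 13)/6 = 72/6 = 12
te_Task 4 = (5 + 4·9 + 19)/6 = 60/6 = 10
te_Task 5 = (4 + 4·6 + 8)/6 = 36/6 = 6
te_Task 6 = (3 + 4·5 + 13)/6 = 36/6 = 6

Forward pass:
ES_Task 1 = 0; EF_Task 1 = 5
ES_Task 2 = 5; EF_Task 2 = 5+13 = 18
ES_Task 3 = 5; EF_Task 3 = 5+12 = 17
ES_Task 4 = 18; EF_Task 4 = 18+10 = 28
ES_Task 5 = max(EF_Task 2=18, EF_Task 3=17) = 18; EF_Task 5 = 18+6 = 24
ES_Task 6 = max(EF_Task 3=17, EF_Task 4=28, EF_Task 5=24) = 28; EF_Task 6 = 28+6 = 34
Expected project duration μ = 34 days. Critical path: Task 1 → Task 2 → Task 4 → Task 6.

34 days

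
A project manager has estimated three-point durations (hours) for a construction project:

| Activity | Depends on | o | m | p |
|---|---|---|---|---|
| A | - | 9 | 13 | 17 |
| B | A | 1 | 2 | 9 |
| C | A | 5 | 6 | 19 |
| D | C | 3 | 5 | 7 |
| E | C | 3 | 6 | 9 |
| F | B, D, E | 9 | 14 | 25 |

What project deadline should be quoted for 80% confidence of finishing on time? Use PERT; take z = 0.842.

45.3 hours

te_A = (9 + 4·13 + 17)/6 = 78/6 = 13; σ²_A = ((17−9)/6)² = 1.778
te_B = (1 + 4·2 + 9)/6 = 18/6 = 3; σ²_B = ((9−1)/6)² = 1.778
te_C = (5 + 4·6 + 19)/6 = 48/6 = 8; σ²_C = ((19−5)/6)² = 5.444
te_D = (3 + 4·5 + 7)/6 = 30/6 = 5; σ²_D = ((7−3)/6)² = 0.444
te_E = (3 + 4·6 + 9)/6 = 36/6 = 6; σ²_E = ((9−3)/6)² = 1.000
te_F = (9 + 4·14 + 25)/6 = 90/6 = 15; σ²_F = ((25−9)/6)² = 7.111

Forward pass:
ES_A = 0; EF_A = 13
ES_B = 13; EF_B = 13+3 = 16
ES_C = 13; EF_C = 13+8 = 21
ES_D = 21; EF_D = 21+5 = 26
ES_E = 21; EF_E = 21+6 = 27
ES_F = max(EF_B=16, EF_D=26, EF_E=27) = 27; EF_F = 27+15 = 42
Expected project duration μ = 42 hours. Critical path: A → C → E → F.

Variance along critical path = 1.778 + 5.444 + 1.000 + 7.111 = 15.333; σ = 3.916 hours.
D = μ + z·σ = 42 + 0.842·3.916 = 45.3 hours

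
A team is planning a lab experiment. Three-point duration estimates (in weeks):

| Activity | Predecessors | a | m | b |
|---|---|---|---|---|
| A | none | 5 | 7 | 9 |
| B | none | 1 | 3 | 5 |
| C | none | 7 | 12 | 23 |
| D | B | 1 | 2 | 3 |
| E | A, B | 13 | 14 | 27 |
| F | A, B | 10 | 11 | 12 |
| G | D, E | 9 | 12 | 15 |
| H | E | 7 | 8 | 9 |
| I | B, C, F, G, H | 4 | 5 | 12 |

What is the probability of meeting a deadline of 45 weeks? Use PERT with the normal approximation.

te_A = (5 + 4·7 + 9)/6 = 42/6 = 7; σ²_A = ((9−5)/6)² = 0.444
te_B = (1 + 4·3 + 5)/6 = 18/6 = 3; σ²_B = ((5−1)/6)² = 0.444
te_C = (7 + 4·12 + 23)/6 = 78/6 = 13; σ²_C = ((23−7)/6)² = 7.111
te_D = (1 + 4·2 + 3)/6 = 12/6 = 2; σ²_D = ((3−1)/6)² = 0.111
te_E = (13 + 4·14 + 27)/6 = 96/6 = 16; σ²_E = ((27−13)/6)² = 5.444
te_F = (10 + 4·11 + 12)/6 = 66/6 = 11; σ²_F = ((12−10)/6)² = 0.111
te_G = (9 + 4·12 + 15)/6 = 72/6 = 12; σ²_G = ((15−9)/6)² = 1.000
te_H = (7 + 4·8 + 9)/6 = 48/6 = 8; σ²_H = ((9−7)/6)² = 0.111
te_I = (4 + 4·5 + 12)/6 = 36/6 = 6; σ²_I = ((12−4)/6)² = 1.778

Forward pass:
ES_A = 0; EF_A = 7
ES_B = 0; EF_B = 3
ES_C = 0; EF_C = 13
ES_D = 3; EF_D = 3+2 = 5
ES_E = max(EF_A=7, EF_B=3) = 7; EF_E = 7+16 = 23
ES_F = max(EF_A=7, EF_B=3) = 7; EF_F = 7+11 = 18
ES_G = max(EF_D=5, EF_E=23) = 23; EF_G = 23+12 = 35
ES_H = 23; EF_H = 23+8 = 31
ES_I = max(EF_B=3, EF_C=13, EF_F=18, EF_G=35, EF_H=31) = 35; EF_I = 35+6 = 41
Expected project duration μ = 41 weeks. Critical path: A → E → G → I.

Variance along critical path = 0.444 + 5.444 + 1.000 + 1.778 = 8.667; σ = √8.667 = 2.944 weeks.
Z = (45 − 41) / 2.944 = 1.359
P(T ≤ 45) = Φ(1.359) ≈ 0.913

0.913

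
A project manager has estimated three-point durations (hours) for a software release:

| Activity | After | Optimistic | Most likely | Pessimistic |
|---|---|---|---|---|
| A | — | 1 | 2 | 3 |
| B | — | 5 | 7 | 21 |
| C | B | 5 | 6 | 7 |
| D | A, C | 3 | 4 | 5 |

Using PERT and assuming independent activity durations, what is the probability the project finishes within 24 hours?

0.968

te_A = (1 + 4·2 + 3)/6 = 12/6 = 2; σ²_A = ((3−1)/6)² = 0.111
te_B = (5 + 4·7 + 21)/6 = 54/6 = 9; σ²_B = ((21−5)/6)² = 7.111
te_C = (5 + 4·6 + 7)/6 = 36/6 = 6; σ²_C = ((7−5)/6)² = 0.111
te_D = (3 + 4·4 + 5)/6 = 24/6 = 4; σ²_D = ((5−3)/6)² = 0.111

Forward pass:
ES_A = 0; EF_A = 2
ES_B = 0; EF_B = 9
ES_C = 9; EF_C = 9+6 = 15
ES_D = max(EF_A=2, EF_C=15) = 15; EF_D = 15+4 = 19
Expected project duration μ = 19 hours. Critical path: B → C → D.

Variance along critical path = 7.111 + 0.111 + 0.111 = 7.333; σ = √7.333 = 2.708 hours.
Z = (24 − 19) / 2.708 = 1.846
P(T ≤ 24) = Φ(1.846) ≈ 0.968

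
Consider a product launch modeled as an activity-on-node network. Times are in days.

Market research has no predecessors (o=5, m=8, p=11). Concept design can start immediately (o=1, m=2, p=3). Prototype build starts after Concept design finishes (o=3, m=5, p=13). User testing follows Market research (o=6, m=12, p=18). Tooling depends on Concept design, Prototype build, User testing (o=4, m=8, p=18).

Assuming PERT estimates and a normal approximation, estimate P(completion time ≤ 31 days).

te_Market research = (5 + 4·8 + 11)/6 = 48/6 = 8; σ²_Market research = ((11−5)/6)² = 1.000
te_Concept design = (1 + 4·2 + 3)/6 = 12/6 = 2; σ²_Concept design = ((3−1)/6)² = 0.111
te_Prototype build = (3 + 4·5 + 13)/6 = 36/6 = 6; σ²_Prototype build = ((13−3)/6)² = 2.778
te_User testing = (6 + 4·12 + 18)/6 = 72/6 = 12; σ²_User testing = ((18−6)/6)² = 4.000
te_Tooling = (4 + 4·8 + 18)/6 = 54/6 = 9; σ²_Tooling = ((18−4)/6)² = 5.444

Forward pass:
ES_Market research = 0; EF_Market research = 8
ES_Concept design = 0; EF_Concept design = 2
ES_Prototype build = 2; EF_Prototype build = 2+6 = 8
ES_User testing = 8; EF_User testing = 8+12 = 20
ES_Tooling = max(EF_Concept design=2, EF_Prototype build=8, EF_User testing=20) = 20; EF_Tooling = 20+9 = 29
Expected project duration μ = 29 days. Critical path: Market research → User testing → Tooling.

Variance along critical path = 1.000 + 4.000 + 5.444 = 10.444; σ = √10.444 = 3.232 days.
Z = (31 − 29) / 3.232 = 0.619
P(T ≤ 31) = Φ(0.619) ≈ 0.732

0.732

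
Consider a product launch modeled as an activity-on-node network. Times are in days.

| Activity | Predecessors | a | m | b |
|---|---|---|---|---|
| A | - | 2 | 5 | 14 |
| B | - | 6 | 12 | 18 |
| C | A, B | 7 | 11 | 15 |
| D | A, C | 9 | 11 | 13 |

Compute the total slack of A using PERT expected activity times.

te_A = (2 + 4·5 + 14)/6 = 36/6 = 6
te_B = (6 + 4·12 + 18)/6 = 72/6 = 12
te_C = (7 + 4·11 + 15)/6 = 66/6 = 11
te_D = (9 + 4·11 + 13)/6 = 66/6 = 11

Forward pass:
ES_A = 0; EF_A = 6
ES_B = 0; EF_B = 12
ES_C = max(EF_A=6, EF_B=12) = 12; EF_C = 12+11 = 23
ES_D = max(EF_A=6, EF_C=23) = 23; EF_D = 23+11 = 34
Expected project duration μ = 34 days. Critical path: B → C → D.

Backward pass:
LF_D = 34; LS_D = 34−11 = 23
LF_C = LS_D = 23; LS_C = 23−11 = 12
LF_B = LS_C = 12; LS_B = 12−12 = 0
LF_A = min(LS_C=12, LS_D=23) = 12; LS_A = 12−6 = 6
Slack_A = LS_A − ES_A = 6 − 0 = 6

6 days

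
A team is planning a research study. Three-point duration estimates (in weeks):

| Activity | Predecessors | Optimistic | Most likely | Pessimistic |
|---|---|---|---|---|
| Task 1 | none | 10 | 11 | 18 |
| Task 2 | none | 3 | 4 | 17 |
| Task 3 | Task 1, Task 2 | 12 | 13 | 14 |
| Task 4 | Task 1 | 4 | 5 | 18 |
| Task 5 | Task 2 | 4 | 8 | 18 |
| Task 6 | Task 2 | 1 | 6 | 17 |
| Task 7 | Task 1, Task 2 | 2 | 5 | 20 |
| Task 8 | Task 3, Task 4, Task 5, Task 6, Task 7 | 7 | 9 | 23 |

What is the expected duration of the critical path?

36 weeks

te_Task 1 = (10 + 4·11 + 18)/6 = 72/6 = 12
te_Task 2 = (3 + 4·4 + 17)/6 = 36/6 = 6
te_Task 3 = (12 + 4·13 + 14)/6 = 78/6 = 13
te_Task 4 = (4 + 4·5 + 18)/6 = 42/6 = 7
te_Task 5 = (4 + 4·8 + 18)/6 = 54/6 = 9
te_Task 6 = (1 + 4·6 + 17)/6 = 42/6 = 7
te_Task 7 = (2 + 4·5 + 20)/6 = 42/6 = 7
te_Task 8 = (7 + 4·9 + 23)/6 = 66/6 = 11

Forward pass:
ES_Task 1 = 0; EF_Task 1 = 12
ES_Task 2 = 0; EF_Task 2 = 6
ES_Task 3 = max(EF_Task 1=12, EF_Task 2=6) = 12; EF_Task 3 = 12+13 = 25
ES_Task 4 = 12; EF_Task 4 = 12+7 = 19
ES_Task 5 = 6; EF_Task 5 = 6+9 = 15
ES_Task 6 = 6; EF_Task 6 = 6+7 = 13
ES_Task 7 = max(EF_Task 1=12, EF_Task 2=6) = 12; EF_Task 7 = 12+7 = 19
ES_Task 8 = max(EF_Task 3=25, EF_Task 4=19, EF_Task 5=15, EF_Task 6=13, EF_Task 7=19) = 25; EF_Task 8 = 25+11 = 36
Expected project duration μ = 36 weeks. Critical path: Task 1 → Task 3 → Task 8.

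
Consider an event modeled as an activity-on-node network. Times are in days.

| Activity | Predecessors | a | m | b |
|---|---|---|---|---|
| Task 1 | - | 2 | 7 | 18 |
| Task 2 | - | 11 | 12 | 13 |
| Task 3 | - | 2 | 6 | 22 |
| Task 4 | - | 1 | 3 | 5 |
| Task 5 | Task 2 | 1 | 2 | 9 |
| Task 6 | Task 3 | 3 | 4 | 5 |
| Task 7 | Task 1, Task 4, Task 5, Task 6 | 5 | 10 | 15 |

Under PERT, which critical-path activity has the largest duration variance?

Task 7

te_Task 1 = (2 + 4·7 + 18)/6 = 48/6 = 8; σ²_Task 1 = ((18−2)/6)² = 7.111
te_Task 2 = (11 + 4·12 + 13)/6 = 72/6 = 12; σ²_Task 2 = ((13−11)/6)² = 0.111
te_Task 3 = (2 + 4·6 + 22)/6 = 48/6 = 8; σ²_Task 3 = ((22−2)/6)² = 11.111
te_Task 4 = (1 + 4·3 + 5)/6 = 18/6 = 3; σ²_Task 4 = ((5−1)/6)² = 0.444
te_Task 5 = (1 + 4·2 + 9)/6 = 18/6 = 3; σ²_Task 5 = ((9−1)/6)² = 1.778
te_Task 6 = (3 + 4·4 + 5)/6 = 24/6 = 4; σ²_Task 6 = ((5−3)/6)² = 0.111
te_Task 7 = (5 + 4·10 + 15)/6 = 60/6 = 10; σ²_Task 7 = ((15−5)/6)² = 2.778

Forward pass:
ES_Task 1 = 0; EF_Task 1 = 8
ES_Task 2 = 0; EF_Task 2 = 12
ES_Task 3 = 0; EF_Task 3 = 8
ES_Task 4 = 0; EF_Task 4 = 3
ES_Task 5 = 12; EF_Task 5 = 12+3 = 15
ES_Task 6 = 8; EF_Task 6 = 8+4 = 12
ES_Task 7 = max(EF_Task 1=8, EF_Task 4=3, EF_Task 5=15, EF_Task 6=12) = 15; EF_Task 7 = 15+10 = 25
Expected project duration μ = 25 days. Critical path: Task 2 → Task 5 → Task 7.

Variances on critical path: σ²_Task 2=0.111, σ²_Task 5=1.778, σ²_Task 7=2.778.
Largest is σ²_Task 7 = 2.778.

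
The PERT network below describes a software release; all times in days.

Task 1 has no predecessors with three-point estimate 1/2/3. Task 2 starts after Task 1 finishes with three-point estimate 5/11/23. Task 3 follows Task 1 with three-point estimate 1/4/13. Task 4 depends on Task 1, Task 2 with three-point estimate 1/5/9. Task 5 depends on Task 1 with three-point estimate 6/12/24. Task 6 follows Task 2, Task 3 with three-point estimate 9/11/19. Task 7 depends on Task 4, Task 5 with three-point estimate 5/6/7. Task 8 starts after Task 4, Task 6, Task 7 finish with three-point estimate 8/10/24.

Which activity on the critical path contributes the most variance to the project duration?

te_Task 1 = (1 + 4·2 + 3)/6 = 12/6 = 2; σ²_Task 1 = ((3−1)/6)² = 0.111
te_Task 2 = (5 + 4·11 + 23)/6 = 72/6 = 12; σ²_Task 2 = ((23−5)/6)² = 9.000
te_Task 3 = (1 + 4·4 + 13)/6 = 30/6 = 5; σ²_Task 3 = ((13−1)/6)² = 4.000
te_Task 4 = (1 + 4·5 + 9)/6 = 30/6 = 5; σ²_Task 4 = ((9−1)/6)² = 1.778
te_Task 5 = (6 + 4·12 + 24)/6 = 78/6 = 13; σ²_Task 5 = ((24−6)/6)² = 9.000
te_Task 6 = (9 + 4·11 + 19)/6 = 72/6 = 12; σ²_Task 6 = ((19−9)/6)² = 2.778
te_Task 7 = (5 + 4·6 + 7)/6 = 36/6 = 6; σ²_Task 7 = ((7−5)/6)² = 0.111
te_Task 8 = (8 + 4·10 + 24)/6 = 72/6 = 12; σ²_Task 8 = ((24−8)/6)² = 7.111

Forward pass:
ES_Task 1 = 0; EF_Task 1 = 2
ES_Task 2 = 2; EF_Task 2 = 2+12 = 14
ES_Task 3 = 2; EF_Task 3 = 2+5 = 7
ES_Task 4 = max(EF_Task 1=2, EF_Task 2=14) = 14; EF_Task 4 = 14+5 = 19
ES_Task 5 = 2; EF_Task 5 = 2+13 = 15
ES_Task 6 = max(EF_Task 2=14, EF_Task 3=7) = 14; EF_Task 6 = 14+12 = 26
ES_Task 7 = max(EF_Task 4=19, EF_Task 5=15) = 19; EF_Task 7 = 19+6 = 25
ES_Task 8 = max(EF_Task 4=19, EF_Task 6=26, EF_Task 7=25) = 26; EF_Task 8 = 26+12 = 38
Expected project duration μ = 38 days. Critical path: Task 1 → Task 2 → Task 6 → Task 8.

Variances on critical path: σ²_Task 1=0.111, σ²_Task 2=9.000, σ²_Task 6=2.778, σ²_Task 8=7.111.
Largest is σ²_Task 2 = 9.000.

Task 2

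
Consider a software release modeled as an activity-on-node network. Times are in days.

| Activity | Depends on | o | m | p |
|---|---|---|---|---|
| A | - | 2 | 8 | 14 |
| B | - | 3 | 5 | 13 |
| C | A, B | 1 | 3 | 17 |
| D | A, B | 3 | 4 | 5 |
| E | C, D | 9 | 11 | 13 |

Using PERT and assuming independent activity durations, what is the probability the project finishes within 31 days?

0.980

te_A = (2 + 4·8 + 14)/6 = 48/6 = 8; σ²_A = ((14−2)/6)² = 4.000
te_B = (3 + 4·5 + 13)/6 = 36/6 = 6; σ²_B = ((13−3)/6)² = 2.778
te_C = (1 + 4·3 + 17)/6 = 30/6 = 5; σ²_C = ((17−1)/6)² = 7.111
te_D = (3 + 4·4 + 5)/6 = 24/6 = 4; σ²_D = ((5−3)/6)² = 0.111
te_E = (9 + 4·11 + 13)/6 = 66/6 = 11; σ²_E = ((13−9)/6)² = 0.444

Forward pass:
ES_A = 0; EF_A = 8
ES_B = 0; EF_B = 6
ES_C = max(EF_A=8, EF_B=6) = 8; EF_C = 8+5 = 13
ES_D = max(EF_A=8, EF_B=6) = 8; EF_D = 8+4 = 12
ES_E = max(EF_C=13, EF_D=12) = 13; EF_E = 13+11 = 24
Expected project duration μ = 24 days. Critical path: A → C → E.

Variance along critical path = 4.000 + 7.111 + 0.444 = 11.556; σ = √11.556 = 3.399 days.
Z = (31 − 24) / 3.399 = 2.059
P(T ≤ 31) = Φ(2.059) ≈ 0.980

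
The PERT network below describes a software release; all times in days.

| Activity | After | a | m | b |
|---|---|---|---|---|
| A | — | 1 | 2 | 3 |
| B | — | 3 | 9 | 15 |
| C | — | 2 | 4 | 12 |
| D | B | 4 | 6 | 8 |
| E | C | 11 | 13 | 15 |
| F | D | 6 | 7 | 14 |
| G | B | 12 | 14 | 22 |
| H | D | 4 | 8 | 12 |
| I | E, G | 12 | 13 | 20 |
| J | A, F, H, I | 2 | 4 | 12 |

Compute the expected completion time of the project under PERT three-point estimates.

43 days

te_A = (1 + 4·2 + 3)/6 = 12/6 = 2
te_B = (3 + 4·9 + 15)/6 = 54/6 = 9
te_C = (2 + 4·4 + 12)/6 = 30/6 = 5
te_D = (4 + 4·6 + 8)/6 = 36/6 = 6
te_E = (11 + 4·13 + 15)/6 = 78/6 = 13
te_F = (6 + 4·7 + 14)/6 = 48/6 = 8
te_G = (12 + 4·14 + 22)/6 = 90/6 = 15
te_H = (4 + 4·8 + 12)/6 = 48/6 = 8
te_I = (12 + 4·13 + 20)/6 = 84/6 = 14
te_J = (2 + 4·4 + 12)/6 = 30/6 = 5

Forward pass:
ES_A = 0; EF_A = 2
ES_B = 0; EF_B = 9
ES_C = 0; EF_C = 5
ES_D = 9; EF_D = 9+6 = 15
ES_E = 5; EF_E = 5+13 = 18
ES_F = 15; EF_F = 15+8 = 23
ES_G = 9; EF_G = 9+15 = 24
ES_H = 15; EF_H = 15+8 = 23
ES_I = max(EF_E=18, EF_G=24) = 24; EF_I = 24+14 = 38
ES_J = max(EF_A=2, EF_F=23, EF_H=23, EF_I=38) = 38; EF_J = 38+5 = 43
Expected project duration μ = 43 days. Critical path: B → G → I → J.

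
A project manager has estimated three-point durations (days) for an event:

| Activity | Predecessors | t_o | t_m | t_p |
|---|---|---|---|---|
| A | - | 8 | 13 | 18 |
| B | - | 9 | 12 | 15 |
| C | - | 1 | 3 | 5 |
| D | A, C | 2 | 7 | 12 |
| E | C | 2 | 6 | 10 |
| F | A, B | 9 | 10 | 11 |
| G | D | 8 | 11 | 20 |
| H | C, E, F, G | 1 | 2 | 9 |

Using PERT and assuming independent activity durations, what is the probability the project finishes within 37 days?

0.724

te_A = (8 + 4·13 + 18)/6 = 78/6 = 13; σ²_A = ((18−8)/6)² = 2.778
te_B = (9 + 4·12 + 15)/6 = 72/6 = 12; σ²_B = ((15−9)/6)² = 1.000
te_C = (1 + 4·3 + 5)/6 = 18/6 = 3; σ²_C = ((5−1)/6)² = 0.444
te_D = (2 + 4·7 + 12)/6 = 42/6 = 7; σ²_D = ((12−2)/6)² = 2.778
te_E = (2 + 4·6 + 10)/6 = 36/6 = 6; σ²_E = ((10−2)/6)² = 1.778
te_F = (9 + 4·10 + 11)/6 = 60/6 = 10; σ²_F = ((11−9)/6)² = 0.111
te_G = (8 + 4·11 + 20)/6 = 72/6 = 12; σ²_G = ((20−8)/6)² = 4.000
te_H = (1 + 4·2 + 9)/6 = 18/6 = 3; σ²_H = ((9−1)/6)² = 1.778

Forward pass:
ES_A = 0; EF_A = 13
ES_B = 0; EF_B = 12
ES_C = 0; EF_C = 3
ES_D = max(EF_A=13, EF_C=3) = 13; EF_D = 13+7 = 20
ES_E = 3; EF_E = 3+6 = 9
ES_F = max(EF_A=13, EF_B=12) = 13; EF_F = 13+10 = 23
ES_G = 20; EF_G = 20+12 = 32
ES_H = max(EF_C=3, EF_E=9, EF_F=23, EF_G=32) = 32; EF_H = 32+3 = 35
Expected project duration μ = 35 days. Critical path: A → D → G → H.

Variance along critical path = 2.778 + 2.778 + 4.000 + 1.778 = 11.333; σ = √11.333 = 3.367 days.
Z = (37 − 35) / 3.367 = 0.594
P(T ≤ 37) = Φ(0.594) ≈ 0.724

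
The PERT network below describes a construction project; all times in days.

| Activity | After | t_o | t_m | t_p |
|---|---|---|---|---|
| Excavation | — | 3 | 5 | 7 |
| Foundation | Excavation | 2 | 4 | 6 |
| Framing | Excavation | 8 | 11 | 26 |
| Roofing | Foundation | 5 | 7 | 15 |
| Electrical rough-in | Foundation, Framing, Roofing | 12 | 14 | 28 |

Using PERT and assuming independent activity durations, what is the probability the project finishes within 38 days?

te_Excavation = (3 + 4·5 + 7)/6 = 30/6 = 5; σ²_Excavation = ((7−3)/6)² = 0.444
te_Foundation = (2 + 4·4 + 6)/6 = 24/6 = 4; σ²_Foundation = ((6−2)/6)² = 0.444
te_Framing = (8 + 4·11 + 26)/6 = 78/6 = 13; σ²_Framing = ((26−8)/6)² = 9.000
te_Roofing = (5 + 4·7 + 15)/6 = 48/6 = 8; σ²_Roofing = ((15−5)/6)² = 2.778
te_Electrical rough-in = (12 + 4·14 + 28)/6 = 96/6 = 16; σ²_Electrical rough-in = ((28−12)/6)² = 7.111

Forward pass:
ES_Excavation = 0; EF_Excavation = 5
ES_Foundation = 5; EF_Foundation = 5+4 = 9
ES_Framing = 5; EF_Framing = 5+13 = 18
ES_Roofing = 9; EF_Roofing = 9+8 = 17
ES_Electrical rough-in = max(EF_Foundation=9, EF_Framing=18, EF_Roofing=17) = 18; EF_Electrical rough-in = 18+16 = 34
Expected project duration μ = 34 days. Critical path: Excavation → Framing → Electrical rough-in.

Variance along critical path = 0.444 + 9.000 + 7.111 = 16.556; σ = √16.556 = 4.069 days.
Z = (38 − 34) / 4.069 = 0.983
P(T ≤ 38) = Φ(0.983) ≈ 0.837

0.837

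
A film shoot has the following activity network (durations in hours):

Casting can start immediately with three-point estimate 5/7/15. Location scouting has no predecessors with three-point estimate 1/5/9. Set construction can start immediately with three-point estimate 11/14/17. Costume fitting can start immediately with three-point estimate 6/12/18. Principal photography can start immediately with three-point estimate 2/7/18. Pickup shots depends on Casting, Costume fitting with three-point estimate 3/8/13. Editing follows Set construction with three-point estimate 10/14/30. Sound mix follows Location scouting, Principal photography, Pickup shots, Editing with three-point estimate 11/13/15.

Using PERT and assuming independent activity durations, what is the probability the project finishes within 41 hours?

0.286

te_Casting = (5 + 4·7 + 15)/6 = 48/6 = 8; σ²_Casting = ((15−5)/6)² = 2.778
te_Location scouting = (1 + 4·5 + 9)/6 = 30/6 = 5; σ²_Location scouting = ((9−1)/6)² = 1.778
te_Set construction = (11 + 4·14 + 17)/6 = 84/6 = 14; σ²_Set construction = ((17−11)/6)² = 1.000
te_Costume fitting = (6 + 4·12 + 18)/6 = 72/6 = 12; σ²_Costume fitting = ((18−6)/6)² = 4.000
te_Principal photography = (2 + 4·7 + 18)/6 = 48/6 = 8; σ²_Principal photography = ((18−2)/6)² = 7.111
te_Pickup shots = (3 + 4·8 + 13)/6 = 48/6 = 8; σ²_Pickup shots = ((13−3)/6)² = 2.778
te_Editing = (10 + 4·14 + 30)/6 = 96/6 = 16; σ²_Editing = ((30−10)/6)² = 11.111
te_Sound mix = (11 + 4·13 + 15)/6 = 78/6 = 13; σ²_Sound mix = ((15−11)/6)² = 0.444

Forward pass:
ES_Casting = 0; EF_Casting = 8
ES_Location scouting = 0; EF_Location scouting = 5
ES_Set construction = 0; EF_Set construction = 14
ES_Costume fitting = 0; EF_Costume fitting = 12
ES_Principal photography = 0; EF_Principal photography = 8
ES_Pickup shots = max(EF_Casting=8, EF_Costume fitting=12) = 12; EF_Pickup shots = 12+8 = 20
ES_Editing = 14; EF_Editing = 14+16 = 30
ES_Sound mix = max(EF_Location scouting=5, EF_Principal photography=8, EF_Pickup shots=20, EF_Editing=30) = 30; EF_Sound mix = 30+13 = 43
Expected project duration μ = 43 hours. Critical path: Set construction → Editing → Sound mix.

Variance along critical path = 1.000 + 11.111 + 0.444 = 12.556; σ = √12.556 = 3.543 hours.
Z = (41 − 43) / 3.543 = -0.564
P(T ≤ 41) = Φ(-0.564) ≈ 0.286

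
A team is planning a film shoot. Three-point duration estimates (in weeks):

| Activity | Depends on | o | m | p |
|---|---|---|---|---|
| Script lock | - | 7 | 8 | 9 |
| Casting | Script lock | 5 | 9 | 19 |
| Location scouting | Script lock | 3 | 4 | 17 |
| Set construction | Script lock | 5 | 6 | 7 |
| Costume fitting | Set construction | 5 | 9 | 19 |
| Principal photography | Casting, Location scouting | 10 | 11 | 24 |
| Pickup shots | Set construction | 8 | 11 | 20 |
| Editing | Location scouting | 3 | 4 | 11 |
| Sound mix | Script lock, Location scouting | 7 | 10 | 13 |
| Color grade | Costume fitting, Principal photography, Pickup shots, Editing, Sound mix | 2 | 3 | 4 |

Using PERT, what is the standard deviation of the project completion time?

te_Script lock = (7 + 4·8 + 9)/6 = 48/6 = 8; σ²_Script lock = ((9−7)/6)² = 0.111
te_Casting = (5 + 4·9 + 19)/6 = 60/6 = 10; σ²_Casting = ((19−5)/6)² = 5.444
te_Location scouting = (3 + 4·4 + 17)/6 = 36/6 = 6; σ²_Location scouting = ((17−3)/6)² = 5.444
te_Set construction = (5 + 4·6 + 7)/6 = 36/6 = 6; σ²_Set construction = ((7−5)/6)² = 0.111
te_Costume fitting = (5 + 4·9 + 19)/6 = 60/6 = 10; σ²_Costume fitting = ((19−5)/6)² = 5.444
te_Principal photography = (10 + 4·11 + 24)/6 = 78/6 = 13; σ²_Principal photography = ((24−10)/6)² = 5.444
te_Pickup shots = (8 + 4·11 + 20)/6 = 72/6 = 12; σ²_Pickup shots = ((20−8)/6)² = 4.000
te_Editing = (3 + 4·4 + 11)/6 = 30/6 = 5; σ²_Editing = ((11−3)/6)² = 1.778
te_Sound mix = (7 + 4·10 + 13)/6 = 60/6 = 10; σ²_Sound mix = ((13−7)/6)² = 1.000
te_Color grade = (2 + 4·3 + 4)/6 = 18/6 = 3; σ²_Color grade = ((4−2)/6)² = 0.111

Forward pass:
ES_Script lock = 0; EF_Script lock = 8
ES_Casting = 8; EF_Casting = 8+10 = 18
ES_Location scouting = 8; EF_Location scouting = 8+6 = 14
ES_Set construction = 8; EF_Set construction = 8+6 = 14
ES_Costume fitting = 14; EF_Costume fitting = 14+10 = 24
ES_Principal photography = max(EF_Casting=18, EF_Location scouting=14) = 18; EF_Principal photography = 18+13 = 31
ES_Pickup shots = 14; EF_Pickup shots = 14+12 = 26
ES_Editing = 14; EF_Editing = 14+5 = 19
ES_Sound mix = max(EF_Script lock=8, EF_Location scouting=14) = 14; EF_Sound mix = 14+10 = 24
ES_Color grade = max(EF_Costume fitting=24, EF_Principal photography=31, EF_Pickup shots=26, EF_Editing=19, EF_Sound mix=24) = 31; EF_Color grade = 31+3 = 34
Expected project duration μ = 34 weeks. Critical path: Script lock → Casting → Principal photography → Color grade.

Variance along critical path = 0.111 + 5.444 + 5.444 + 0.111 = 11.111
σ = √11.111 = 3.333 weeks

3.33 weeks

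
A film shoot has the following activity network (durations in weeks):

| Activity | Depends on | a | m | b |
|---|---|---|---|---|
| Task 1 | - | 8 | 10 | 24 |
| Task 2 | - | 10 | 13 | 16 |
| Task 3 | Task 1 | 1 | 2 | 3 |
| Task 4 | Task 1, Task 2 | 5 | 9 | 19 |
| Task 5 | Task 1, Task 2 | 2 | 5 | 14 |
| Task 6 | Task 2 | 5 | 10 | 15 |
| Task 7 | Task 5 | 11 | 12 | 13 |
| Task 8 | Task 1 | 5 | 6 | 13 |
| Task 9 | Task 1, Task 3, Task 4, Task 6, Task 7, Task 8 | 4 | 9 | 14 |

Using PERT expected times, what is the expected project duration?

40 weeks

te_Task 1 = (8 + 4·10 + 24)/6 = 72/6 = 12
te_Task 2 = (10 + 4·13 + 16)/6 = 78/6 = 13
te_Task 3 = (1 + 4·2 + 3)/6 = 12/6 = 2
te_Task 4 = (5 + 4·9 + 19)/6 = 60/6 = 10
te_Task 5 = (2 + 4·5 + 14)/6 = 36/6 = 6
te_Task 6 = (5 + 4·10 + 15)/6 = 60/6 = 10
te_Task 7 = (11 + 4·12 + 13)/6 = 72/6 = 12
te_Task 8 = (5 + 4·6 + 13)/6 = 42/6 = 7
te_Task 9 = (4 + 4·9 + 14)/6 = 54/6 = 9

Forward pass:
ES_Task 1 = 0; EF_Task 1 = 12
ES_Task 2 = 0; EF_Task 2 = 13
ES_Task 3 = 12; EF_Task 3 = 12+2 = 14
ES_Task 4 = max(EF_Task 1=12, EF_Task 2=13) = 13; EF_Task 4 = 13+10 = 23
ES_Task 5 = max(EF_Task 1=12, EF_Task 2=13) = 13; EF_Task 5 = 13+6 = 19
ES_Task 6 = 13; EF_Task 6 = 13+10 = 23
ES_Task 7 = 19; EF_Task 7 = 19+12 = 31
ES_Task 8 = 12; EF_Task 8 = 12+7 = 19
ES_Task 9 = max(EF_Task 1=12, EF_Task 3=14, EF_Task 4=23, EF_Task 6=23, EF_Task 7=31, EF_Task 8=19) = 31; EF_Task 9 = 31+9 = 40
Expected project duration μ = 40 weeks. Critical path: Task 2 → Task 5 → Task 7 → Task 9.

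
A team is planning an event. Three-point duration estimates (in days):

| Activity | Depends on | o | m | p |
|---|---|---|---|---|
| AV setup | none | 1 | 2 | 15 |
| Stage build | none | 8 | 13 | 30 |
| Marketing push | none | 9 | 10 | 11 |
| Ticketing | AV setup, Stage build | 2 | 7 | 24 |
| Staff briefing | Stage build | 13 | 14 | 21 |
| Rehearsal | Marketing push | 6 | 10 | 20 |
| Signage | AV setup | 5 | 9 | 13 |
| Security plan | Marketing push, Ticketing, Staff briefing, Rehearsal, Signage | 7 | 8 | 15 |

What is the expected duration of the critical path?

te_AV setup = (1 + 4·2 + 15)/6 = 24/6 = 4
te_Stage build = (8 + 4·13 + 30)/6 = 90/6 = 15
te_Marketing push = (9 + 4·10 + 11)/6 = 60/6 = 10
te_Ticketing = (2 + 4·7 + 24)/6 = 54/6 = 9
te_Staff briefing = (13 + 4·14 + 21)/6 = 90/6 = 15
te_Rehearsal = (6 + 4·10 + 20)/6 = 66/6 = 11
te_Signage = (5 + 4·9 + 13)/6 = 54/6 = 9
te_Security plan = (7 + 4·8 + 15)/6 = 54/6 = 9

Forward pass:
ES_AV setup = 0; EF_AV setup = 4
ES_Stage build = 0; EF_Stage build = 15
ES_Marketing push = 0; EF_Marketing push = 10
ES_Ticketing = max(EF_AV setup=4, EF_Stage build=15) = 15; EF_Ticketing = 15+9 = 24
ES_Staff briefing = 15; EF_Staff briefing = 15+15 = 30
ES_Rehearsal = 10; EF_Rehearsal = 10+11 = 21
ES_Signage = 4; EF_Signage = 4+9 = 13
ES_Security plan = max(EF_Marketing push=10, EF_Ticketing=24, EF_Staff briefing=30, EF_Rehearsal=21, EF_Signage=13) = 30; EF_Security plan = 30+9 = 39
Expected project duration μ = 39 days. Critical path: Stage build → Staff briefing → Security plan.

39 days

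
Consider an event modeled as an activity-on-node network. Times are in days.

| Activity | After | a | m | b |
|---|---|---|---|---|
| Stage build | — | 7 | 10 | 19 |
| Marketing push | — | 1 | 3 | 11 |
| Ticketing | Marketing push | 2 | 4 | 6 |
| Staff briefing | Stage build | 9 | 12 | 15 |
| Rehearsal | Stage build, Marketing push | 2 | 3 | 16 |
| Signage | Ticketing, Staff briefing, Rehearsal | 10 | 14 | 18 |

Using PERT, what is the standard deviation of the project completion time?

te_Stage build = (7 + 4·10 + 19)/6 = 66/6 = 11; σ²_Stage build = ((19−7)/6)² = 4.000
te_Marketing push = (1 + 4·3 + 11)/6 = 24/6 = 4; σ²_Marketing push = ((11−1)/6)² = 2.778
te_Ticketing = (2 + 4·4 + 6)/6 = 24/6 = 4; σ²_Ticketing = ((6−2)/6)² = 0.444
te_Staff briefing = (9 + 4·12 + 15)/6 = 72/6 = 12; σ²_Staff briefing = ((15−9)/6)² = 1.000
te_Rehearsal = (2 + 4·3 + 16)/6 = 30/6 = 5; σ²_Rehearsal = ((16−2)/6)² = 5.444
te_Signage = (10 + 4·14 + 18)/6 = 84/6 = 14; σ²_Signage = ((18−10)/6)² = 1.778

Forward pass:
ES_Stage build = 0; EF_Stage build = 11
ES_Marketing push = 0; EF_Marketing push = 4
ES_Ticketing = 4; EF_Ticketing = 4+4 = 8
ES_Staff briefing = 11; EF_Staff briefing = 11+12 = 23
ES_Rehearsal = max(EF_Stage build=11, EF_Marketing push=4) = 11; EF_Rehearsal = 11+5 = 16
ES_Signage = max(EF_Ticketing=8, EF_Staff briefing=23, EF_Rehearsal=16) = 23; EF_Signage = 23+14 = 37
Expected project duration μ = 37 days. Critical path: Stage build → Staff briefing → Signage.

Variance along critical path = 4.000 + 1.000 + 1.778 = 6.778
σ = √6.778 = 2.603 days

2.60 days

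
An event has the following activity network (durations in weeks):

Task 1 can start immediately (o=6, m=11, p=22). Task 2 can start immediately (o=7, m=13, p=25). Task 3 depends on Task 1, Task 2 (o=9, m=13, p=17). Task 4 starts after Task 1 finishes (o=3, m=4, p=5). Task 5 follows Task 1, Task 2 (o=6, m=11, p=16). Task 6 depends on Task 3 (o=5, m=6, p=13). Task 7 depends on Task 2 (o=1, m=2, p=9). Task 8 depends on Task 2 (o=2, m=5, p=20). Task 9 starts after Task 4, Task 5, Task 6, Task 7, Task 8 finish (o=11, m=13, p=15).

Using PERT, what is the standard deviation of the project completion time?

3.61 weeks

te_Task 1 = (6 + 4·11 + 22)/6 = 72/6 = 12; σ²_Task 1 = ((22−6)/6)² = 7.111
te_Task 2 = (7 + 4·13 + 25)/6 = 84/6 = 14; σ²_Task 2 = ((25−7)/6)² = 9.000
te_Task 3 = (9 + 4·13 + 17)/6 = 78/6 = 13; σ²_Task 3 = ((17−9)/6)² = 1.778
te_Task 4 = (3 + 4·4 + 5)/6 = 24/6 = 4; σ²_Task 4 = ((5−3)/6)² = 0.111
te_Task 5 = (6 + 4·11 + 16)/6 = 66/6 = 11; σ²_Task 5 = ((16−6)/6)² = 2.778
te_Task 6 = (5 + 4·6 + 13)/6 = 42/6 = 7; σ²_Task 6 = ((13−5)/6)² = 1.778
te_Task 7 = (1 + 4·2 + 9)/6 = 18/6 = 3; σ²_Task 7 = ((9−1)/6)² = 1.778
te_Task 8 = (2 + 4·5 + 20)/6 = 42/6 = 7; σ²_Task 8 = ((20−2)/6)² = 9.000
te_Task 9 = (11 + 4·13 + 15)/6 = 78/6 = 13; σ²_Task 9 = ((15−11)/6)² = 0.444

Forward pass:
ES_Task 1 = 0; EF_Task 1 = 12
ES_Task 2 = 0; EF_Task 2 = 14
ES_Task 3 = max(EF_Task 1=12, EF_Task 2=14) = 14; EF_Task 3 = 14+13 = 27
ES_Task 4 = 12; EF_Task 4 = 12+4 = 16
ES_Task 5 = max(EF_Task 1=12, EF_Task 2=14) = 14; EF_Task 5 = 14+11 = 25
ES_Task 6 = 27; EF_Task 6 = 27+7 = 34
ES_Task 7 = 14; EF_Task 7 = 14+3 = 17
ES_Task 8 = 14; EF_Task 8 = 14+7 = 21
ES_Task 9 = max(EF_Task 4=16, EF_Task 5=25, EF_Task 6=34, EF_Task 7=17, EF_Task 8=21) = 34; EF_Task 9 = 34+13 = 47
Expected project duration μ = 47 weeks. Critical path: Task 2 → Task 3 → Task 6 → Task 9.

Variance along critical path = 9.000 + 1.778 + 1.778 + 0.444 = 13.000
σ = √13.000 = 3.606 weeks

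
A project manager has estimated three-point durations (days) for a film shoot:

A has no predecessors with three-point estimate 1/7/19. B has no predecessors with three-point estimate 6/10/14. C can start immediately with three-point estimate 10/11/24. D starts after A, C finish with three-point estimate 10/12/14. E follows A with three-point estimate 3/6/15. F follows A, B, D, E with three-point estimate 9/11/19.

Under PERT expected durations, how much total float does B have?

te_A = (1 + 4·7 + 19)/6 = 48/6 = 8
te_B = (6 + 4·10 + 14)/6 = 60/6 = 10
te_C = (10 + 4·11 + 24)/6 = 78/6 = 13
te_D = (10 + 4·12 + 14)/6 = 72/6 = 12
te_E = (3 + 4·6 + 15)/6 = 42/6 = 7
te_F = (9 + 4·11 + 19)/6 = 72/6 = 12

Forward pass:
ES_A = 0; EF_A = 8
ES_B = 0; EF_B = 10
ES_C = 0; EF_C = 13
ES_D = max(EF_A=8, EF_C=13) = 13; EF_D = 13+12 = 25
ES_E = 8; EF_E = 8+7 = 15
ES_F = max(EF_A=8, EF_B=10, EF_D=25, EF_E=15) = 25; EF_F = 25+12 = 37
Expected project duration μ = 37 days. Critical path: C → D → F.

Backward pass:
LF_F = 37; LS_F = 37−12 = 25
LF_E = LS_F = 25; LS_E = 25−7 = 18
LF_D = LS_F = 25; LS_D = 25−12 = 13
LF_C = LS_D = 13; LS_C = 13−13 = 0
LF_B = LS_F = 25; LS_B = 25−10 = 15
LF_A = min(LS_D=13, LS_E=18, LS_F=25) = 13; LS_A = 13−8 = 5
Slack_B = LS_B − ES_B = 15 − 0 = 15

15 days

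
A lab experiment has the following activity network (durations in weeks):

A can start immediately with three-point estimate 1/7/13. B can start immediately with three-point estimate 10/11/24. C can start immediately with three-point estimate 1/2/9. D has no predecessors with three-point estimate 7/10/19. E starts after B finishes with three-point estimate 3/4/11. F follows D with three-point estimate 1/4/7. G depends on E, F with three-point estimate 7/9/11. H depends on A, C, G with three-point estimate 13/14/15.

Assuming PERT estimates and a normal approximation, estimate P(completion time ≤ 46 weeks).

te_A = (1 + 4·7 + 13)/6 = 42/6 = 7; σ²_A = ((13−1)/6)² = 4.000
te_B = (10 + 4·11 + 24)/6 = 78/6 = 13; σ²_B = ((24−10)/6)² = 5.444
te_C = (1 + 4·2 + 9)/6 = 18/6 = 3; σ²_C = ((9−1)/6)² = 1.778
te_D = (7 + 4·10 + 19)/6 = 66/6 = 11; σ²_D = ((19−7)/6)² = 4.000
te_E = (3 + 4·4 + 11)/6 = 30/6 = 5; σ²_E = ((11−3)/6)² = 1.778
te_F = (1 + 4·4 + 7)/6 = 24/6 = 4; σ²_F = ((7−1)/6)² = 1.000
te_G = (7 + 4·9 + 11)/6 = 54/6 = 9; σ²_G = ((11−7)/6)² = 0.444
te_H = (13 + 4·14 + 15)/6 = 84/6 = 14; σ²_H = ((15−13)/6)² = 0.111

Forward pass:
ES_A = 0; EF_A = 7
ES_B = 0; EF_B = 13
ES_C = 0; EF_C = 3
ES_D = 0; EF_D = 11
ES_E = 13; EF_E = 13+5 = 18
ES_F = 11; EF_F = 11+4 = 15
ES_G = max(EF_E=18, EF_F=15) = 18; EF_G = 18+9 = 27
ES_H = max(EF_A=7, EF_C=3, EF_G=27) = 27; EF_H = 27+14 = 41
Expected project duration μ = 41 weeks. Critical path: B → E → G → H.

Variance along critical path = 5.444 + 1.778 + 0.444 + 0.111 = 7.778; σ = √7.778 = 2.789 weeks.
Z = (46 − 41) / 2.789 = 1.793
P(T ≤ 46) = Φ(1.793) ≈ 0.964

0.964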